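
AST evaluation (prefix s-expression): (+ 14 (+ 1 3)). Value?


Evaluate inner: (+ 1 3) = 4
Evaluate root: (+ 14 4) = 18
Result: 18


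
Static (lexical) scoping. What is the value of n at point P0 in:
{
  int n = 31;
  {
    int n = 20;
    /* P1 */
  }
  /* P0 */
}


n declared in the same block as P0
n = 31


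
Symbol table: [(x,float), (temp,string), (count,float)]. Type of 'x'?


Lookup 'x' → type float


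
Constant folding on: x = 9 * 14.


9 * 14 = 126 at compile time
Optimized: x = 126


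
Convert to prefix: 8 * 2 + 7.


left-to-right (same/higher precedence on left): tree is (+ (* 8 2) 7)
Prefix: + * 8 2 7


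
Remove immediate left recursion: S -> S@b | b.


Left-recursive alternatives: S@b; non-recursive: b
Introduce S': S -> bS', S' -> @bS' | ε


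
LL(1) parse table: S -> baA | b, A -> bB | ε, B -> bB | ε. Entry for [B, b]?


For [B, b]: 'b' ∈ FIRST(bB)
Entry: B -> bB


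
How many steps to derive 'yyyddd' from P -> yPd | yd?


Derivation: P => yPd => yyPdd => yyyddd
Steps: 3


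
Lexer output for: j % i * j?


Scan left to right, longest-match per lexeme
Tokens: ID(j), OP(%), ID(i), OP(*), ID(j)


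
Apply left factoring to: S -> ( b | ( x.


Common prefix: '('
Factored: S -> ( S', S' -> b | x


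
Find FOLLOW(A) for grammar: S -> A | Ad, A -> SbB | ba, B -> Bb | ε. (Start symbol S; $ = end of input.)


$ ∈ FOLLOW(S). For each A -> αBβ: add FIRST(β)\{ε} to FOLLOW(B); if β nullable, add FOLLOW(A).
FOLLOW(A) = {$, b, d}


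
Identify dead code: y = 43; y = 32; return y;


first assignment to y is overwritten before any read
Dead: 'y = 43'


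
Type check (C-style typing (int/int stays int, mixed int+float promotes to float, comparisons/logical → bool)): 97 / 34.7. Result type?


Operand types: int / float
Rule: mixed int/float promotes to float; int/int stays int
Result type: float


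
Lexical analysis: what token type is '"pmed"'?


Pattern: double-quoted sequence
Type: STRING_LITERAL


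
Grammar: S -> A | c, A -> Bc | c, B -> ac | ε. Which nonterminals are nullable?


A nonterminal is nullable iff some alternative derives ε (directly, or every symbol in it is nullable)
Nullable: {B}


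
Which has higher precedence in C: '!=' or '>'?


'>' is relational (level 7); '!=' is equality (level 6)
Higher level binds tighter
'>' has higher precedence than '!='


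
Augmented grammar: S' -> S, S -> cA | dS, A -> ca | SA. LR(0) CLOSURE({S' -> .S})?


Start: S' -> .S
For each item with dot before a nonterminal B, add B -> .γ for every B-production
Closure: [S' -> .S, S -> .cA, S -> .dS]


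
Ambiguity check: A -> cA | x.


right-linear, alternatives start with distinct terminals 'c' vs 'x': unique leftmost derivation
Unambiguous


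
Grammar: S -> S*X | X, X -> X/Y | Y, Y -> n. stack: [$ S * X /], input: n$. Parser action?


no handle; shift 'n'
Action: shift


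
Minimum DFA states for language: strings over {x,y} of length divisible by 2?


Track length mod 2: states 0..1, accept at 0
Minimal DFA: 2 states


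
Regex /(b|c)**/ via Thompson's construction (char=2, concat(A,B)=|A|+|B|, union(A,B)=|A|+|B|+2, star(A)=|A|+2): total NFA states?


Syntax tree has 2 char leaf(s), 1 union(s), 2 star(s)
chars contribute 2×2 = 4; each union adds +2; each star adds +2
Total: 4 + 2 + 4 = 10 states


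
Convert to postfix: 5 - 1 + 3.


Left to right (same or higher precedence on left)
Postfix: 5 1 - 3 +


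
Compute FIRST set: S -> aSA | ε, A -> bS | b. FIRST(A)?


Per alternative of A: FIRST(bS) = {b}; FIRST(b) = {b}
FIRST(A) = {b}


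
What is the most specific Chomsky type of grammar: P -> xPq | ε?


Single nonterminal LHS, but x^n q^n is not regular
Classification: Type 2 (Context-Free)


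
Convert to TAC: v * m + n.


Break into single-operator statements:
t1 = v * m
t2 = t1 + n


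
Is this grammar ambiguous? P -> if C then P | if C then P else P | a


dangling else: 'if C then if C then a else a' parses two ways
Ambiguous


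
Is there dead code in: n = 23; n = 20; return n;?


first assignment to n is overwritten before any read
Dead: 'n = 23'


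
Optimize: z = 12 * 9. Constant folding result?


12 * 9 = 108 at compile time
Optimized: z = 108


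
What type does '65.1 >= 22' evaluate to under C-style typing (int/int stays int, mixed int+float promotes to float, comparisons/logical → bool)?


Operand types: float >= int
Rule: comparison yields bool
Result type: bool


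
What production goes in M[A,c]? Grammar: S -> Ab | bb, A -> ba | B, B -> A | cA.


For [A, c]: 'c' ∈ FIRST(B)
Entry: A -> B


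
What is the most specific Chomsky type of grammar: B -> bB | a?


Right-linear: every RHS is a terminal or a terminal followed by one nonterminal
Classification: Type 3 (Regular)


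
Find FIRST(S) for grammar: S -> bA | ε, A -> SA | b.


Per alternative of S: FIRST(bA) = {b}; FIRST(ε) = {ε}
FIRST(S) = {b, ε}


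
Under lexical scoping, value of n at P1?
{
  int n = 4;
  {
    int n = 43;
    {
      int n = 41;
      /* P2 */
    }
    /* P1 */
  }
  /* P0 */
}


n declared in the same block as P1
n = 43


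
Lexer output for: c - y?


Scan left to right, longest-match per lexeme
Tokens: ID(c), OP(-), ID(y)


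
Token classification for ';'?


Pattern: delimiter/punctuation
Type: PUNCTUATION


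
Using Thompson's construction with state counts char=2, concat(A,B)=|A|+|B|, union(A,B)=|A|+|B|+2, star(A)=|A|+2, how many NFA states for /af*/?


Syntax tree has 2 char leaf(s), 0 union(s), 1 star(s)
chars contribute 2×2 = 4; each union adds +2; each star adds +2
Total: 4 + 0 + 2 = 6 states


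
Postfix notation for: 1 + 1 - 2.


Left to right (same or higher precedence on left)
Postfix: 1 1 + 2 -


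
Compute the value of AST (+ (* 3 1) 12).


Evaluate inner: (* 3 1) = 3
Evaluate root: (+ 3 12) = 15
Result: 15


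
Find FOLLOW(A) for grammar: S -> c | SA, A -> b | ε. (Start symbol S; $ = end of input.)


$ ∈ FOLLOW(S). For each A -> αBβ: add FIRST(β)\{ε} to FOLLOW(B); if β nullable, add FOLLOW(A).
FOLLOW(A) = {$, b}


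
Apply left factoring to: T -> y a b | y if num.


Common prefix: 'y'
Factored: T -> y T', T' -> a b | if num


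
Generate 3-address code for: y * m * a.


Break into single-operator statements:
t1 = y * m
t2 = t1 * a


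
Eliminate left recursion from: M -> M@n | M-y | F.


Left-recursive alternatives: M@n, M-y; non-recursive: F
Introduce M': M -> FM', M' -> @nM' | -yM' | ε


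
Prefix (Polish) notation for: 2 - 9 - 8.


left-to-right (same/higher precedence on left): tree is (- (- 2 9) 8)
Prefix: - - 2 9 8


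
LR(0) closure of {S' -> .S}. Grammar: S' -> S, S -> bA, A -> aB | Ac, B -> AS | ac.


Start: S' -> .S
For each item with dot before a nonterminal B, add B -> .γ for every B-production
Closure: [S' -> .S, S -> .bA]


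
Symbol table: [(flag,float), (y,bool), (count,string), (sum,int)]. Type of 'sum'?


Lookup 'sum' → type int


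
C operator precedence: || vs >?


'>' is relational (level 7); '||' is logical OR (level 1)
Higher level binds tighter
'>' has higher precedence than '||'


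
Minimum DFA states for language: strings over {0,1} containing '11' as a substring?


KMP-style automaton: 2 progress states + 1 absorbing accept = 3
Minimal DFA: 3 states


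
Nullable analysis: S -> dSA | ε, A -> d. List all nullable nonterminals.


A nonterminal is nullable iff some alternative derives ε (directly, or every symbol in it is nullable)
Nullable: {S}


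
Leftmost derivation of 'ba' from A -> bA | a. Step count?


Derivation: A => bA => ba
Steps: 2


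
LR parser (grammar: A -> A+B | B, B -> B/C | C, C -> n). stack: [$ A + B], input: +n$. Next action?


handle 'A+B' on top; lookahead ∈ FOLLOW(A) = {+, $}
Action: reduce (A -> A+B)


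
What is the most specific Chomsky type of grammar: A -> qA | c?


Right-linear: every RHS is a terminal or a terminal followed by one nonterminal
Classification: Type 3 (Regular)


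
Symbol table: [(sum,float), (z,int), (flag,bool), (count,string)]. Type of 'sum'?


Lookup 'sum' → type float


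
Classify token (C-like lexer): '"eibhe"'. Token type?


Pattern: double-quoted sequence
Type: STRING_LITERAL


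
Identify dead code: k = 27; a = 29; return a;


k is assigned but never read
Dead: 'k = 27'


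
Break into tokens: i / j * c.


Scan left to right, longest-match per lexeme
Tokens: ID(i), OP(/), ID(j), OP(*), ID(c)


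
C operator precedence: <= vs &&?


'<=' is relational (level 7); '&&' is logical AND (level 2)
Higher level binds tighter
'<=' has higher precedence than '&&'


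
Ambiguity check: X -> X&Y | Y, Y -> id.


precedence layered via separate nonterminal Y: deterministic
Unambiguous


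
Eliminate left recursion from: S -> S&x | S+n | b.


Left-recursive alternatives: S&x, S+n; non-recursive: b
Introduce S': S -> bS', S' -> &xS' | +nS' | ε


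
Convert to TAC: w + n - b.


Break into single-operator statements:
t1 = w + n
t2 = t1 - b


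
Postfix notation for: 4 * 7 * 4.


Left to right (same or higher precedence on left)
Postfix: 4 7 * 4 *


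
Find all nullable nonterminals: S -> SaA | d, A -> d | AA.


A nonterminal is nullable iff some alternative derives ε (directly, or every symbol in it is nullable)
Nullable: {}


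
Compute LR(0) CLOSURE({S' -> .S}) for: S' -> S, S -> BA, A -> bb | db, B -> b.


Start: S' -> .S
For each item with dot before a nonterminal B, add B -> .γ for every B-production
Closure: [S' -> .S, S -> .BA, B -> .b]


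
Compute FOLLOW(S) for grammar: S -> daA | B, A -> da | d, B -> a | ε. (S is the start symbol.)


$ ∈ FOLLOW(S). For each A -> αBβ: add FIRST(β)\{ε} to FOLLOW(B); if β nullable, add FOLLOW(A).
FOLLOW(S) = {$}


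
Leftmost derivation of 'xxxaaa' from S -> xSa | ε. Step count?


Derivation: S => xSa => xxSaa => xxxSaaa => xxxaaa
Steps: 4


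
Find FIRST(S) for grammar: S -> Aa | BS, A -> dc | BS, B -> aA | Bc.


Per alternative of S: FIRST(Aa) = {a, d}; FIRST(BS) = {a}
FIRST(S) = {a, d}


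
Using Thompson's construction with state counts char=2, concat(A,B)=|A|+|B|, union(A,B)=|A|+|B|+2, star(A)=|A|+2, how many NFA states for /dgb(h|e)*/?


Syntax tree has 5 char leaf(s), 1 union(s), 1 star(s)
chars contribute 5×2 = 10; each union adds +2; each star adds +2
Total: 10 + 2 + 2 = 14 states


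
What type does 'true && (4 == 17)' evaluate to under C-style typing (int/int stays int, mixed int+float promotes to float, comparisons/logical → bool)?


Operand types: bool && bool
Rule: logical operators take bool operands and yield bool
Result type: bool


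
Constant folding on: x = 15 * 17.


15 * 17 = 255 at compile time
Optimized: x = 255


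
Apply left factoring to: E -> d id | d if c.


Common prefix: 'd'
Factored: E -> d E', E' -> id | if c


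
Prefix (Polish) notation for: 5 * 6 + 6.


left-to-right (same/higher precedence on left): tree is (+ (* 5 6) 6)
Prefix: + * 5 6 6


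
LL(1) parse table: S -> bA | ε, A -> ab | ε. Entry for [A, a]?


For [A, a]: 'a' ∈ FIRST(ab)
Entry: A -> ab


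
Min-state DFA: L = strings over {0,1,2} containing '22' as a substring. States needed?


KMP-style automaton: 2 progress states + 1 absorbing accept = 3
Minimal DFA: 3 states


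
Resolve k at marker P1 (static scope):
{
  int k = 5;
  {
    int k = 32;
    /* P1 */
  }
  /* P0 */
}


k declared in the same block as P1
k = 32


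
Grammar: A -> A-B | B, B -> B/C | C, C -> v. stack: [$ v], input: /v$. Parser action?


'v' on top is the handle for C -> v
Action: reduce (C -> v)


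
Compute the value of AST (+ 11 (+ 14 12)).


Evaluate inner: (+ 14 12) = 26
Evaluate root: (+ 11 26) = 37
Result: 37


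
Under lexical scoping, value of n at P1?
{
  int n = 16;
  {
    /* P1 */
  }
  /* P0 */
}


P1's block does not declare n; resolves to the enclosing declaration at depth 0
n = 16


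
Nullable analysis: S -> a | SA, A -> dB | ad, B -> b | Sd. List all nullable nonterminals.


A nonterminal is nullable iff some alternative derives ε (directly, or every symbol in it is nullable)
Nullable: {}


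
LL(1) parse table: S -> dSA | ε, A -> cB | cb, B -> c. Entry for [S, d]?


For [S, d]: 'd' ∈ FIRST(dSA)
Entry: S -> dSA


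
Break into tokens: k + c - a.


Scan left to right, longest-match per lexeme
Tokens: ID(k), OP(+), ID(c), OP(-), ID(a)


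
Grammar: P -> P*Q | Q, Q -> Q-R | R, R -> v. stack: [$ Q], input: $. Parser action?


lookahead ∉ {-} so Q won't extend; reduce P -> Q
Action: reduce (P -> Q)


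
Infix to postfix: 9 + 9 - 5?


Left to right (same or higher precedence on left)
Postfix: 9 9 + 5 -


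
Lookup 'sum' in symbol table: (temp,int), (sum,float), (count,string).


Lookup 'sum' → type float


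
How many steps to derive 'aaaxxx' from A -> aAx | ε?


Derivation: A => aAx => aaAxx => aaaAxxx => aaaxxx
Steps: 4


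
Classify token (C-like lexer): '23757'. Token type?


Pattern: digits only
Type: INTEGER_LITERAL


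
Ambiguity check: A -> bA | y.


right-linear, alternatives start with distinct terminals 'b' vs 'y': unique leftmost derivation
Unambiguous


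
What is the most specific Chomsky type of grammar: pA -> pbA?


LHS has context (more than one symbol) and |LHS| ≤ |RHS|
Classification: Type 1 (Context-Sensitive)


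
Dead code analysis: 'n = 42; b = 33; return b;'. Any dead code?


n is assigned but never read
Dead: 'n = 42'


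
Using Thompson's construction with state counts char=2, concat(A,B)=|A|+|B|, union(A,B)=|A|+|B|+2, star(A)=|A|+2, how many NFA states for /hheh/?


Syntax tree has 4 char leaf(s), 0 union(s), 0 star(s)
chars contribute 4×2 = 8; each union adds +2; each star adds +2
Total: 8 + 0 + 0 = 8 states


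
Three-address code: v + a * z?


Break into single-operator statements:
t1 = a * z
t2 = v + t1


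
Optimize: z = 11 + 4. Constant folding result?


11 + 4 = 15 at compile time
Optimized: z = 15


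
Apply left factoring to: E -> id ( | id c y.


Common prefix: 'id'
Factored: E -> id E', E' -> ( | c y


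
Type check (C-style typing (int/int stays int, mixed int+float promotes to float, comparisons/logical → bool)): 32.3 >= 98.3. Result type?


Operand types: float >= float
Rule: comparison yields bool
Result type: bool


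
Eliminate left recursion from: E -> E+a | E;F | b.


Left-recursive alternatives: E+a, E;F; non-recursive: b
Introduce E': E -> bE', E' -> +aE' | ;FE' | ε


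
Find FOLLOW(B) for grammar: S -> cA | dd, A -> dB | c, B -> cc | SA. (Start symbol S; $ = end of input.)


$ ∈ FOLLOW(S). For each A -> αBβ: add FIRST(β)\{ε} to FOLLOW(B); if β nullable, add FOLLOW(A).
FOLLOW(B) = {$, c, d}


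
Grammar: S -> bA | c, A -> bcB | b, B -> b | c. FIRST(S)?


Per alternative of S: FIRST(bA) = {b}; FIRST(c) = {c}
FIRST(S) = {b, c}


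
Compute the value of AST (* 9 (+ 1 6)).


Evaluate inner: (+ 1 6) = 7
Evaluate root: (* 9 7) = 63
Result: 63


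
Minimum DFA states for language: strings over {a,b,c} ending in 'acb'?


Track the longest suffix of input matching a prefix of 'acb': 4 classes (prefixes of length 0..3)
Minimal DFA: 4 states


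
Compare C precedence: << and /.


'/' is multiplicative (level 10); '<<' is shift (level 8)
Higher level binds tighter
'/' has higher precedence than '<<'


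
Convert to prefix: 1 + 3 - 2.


left-to-right (same/higher precedence on left): tree is (- (+ 1 3) 2)
Prefix: - + 1 3 2


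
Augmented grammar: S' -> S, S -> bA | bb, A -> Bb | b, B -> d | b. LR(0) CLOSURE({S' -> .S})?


Start: S' -> .S
For each item with dot before a nonterminal B, add B -> .γ for every B-production
Closure: [S' -> .S, S -> .bA, S -> .bb]


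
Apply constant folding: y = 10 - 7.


10 - 7 = 3 at compile time
Optimized: y = 3


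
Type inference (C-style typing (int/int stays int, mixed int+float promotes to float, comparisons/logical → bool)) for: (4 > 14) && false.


Operand types: bool && bool
Rule: logical operators take bool operands and yield bool
Result type: bool


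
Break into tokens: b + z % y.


Scan left to right, longest-match per lexeme
Tokens: ID(b), OP(+), ID(z), OP(%), ID(y)


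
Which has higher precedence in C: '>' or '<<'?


'<<' is shift (level 8); '>' is relational (level 7)
Higher level binds tighter
'<<' has higher precedence than '>'


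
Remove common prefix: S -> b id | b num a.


Common prefix: 'b'
Factored: S -> b S', S' -> id | num a


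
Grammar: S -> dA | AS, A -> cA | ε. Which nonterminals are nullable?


A nonterminal is nullable iff some alternative derives ε (directly, or every symbol in it is nullable)
Nullable: {A}


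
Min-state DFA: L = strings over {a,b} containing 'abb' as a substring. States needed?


KMP-style automaton: 3 progress states + 1 absorbing accept = 4
Minimal DFA: 4 states


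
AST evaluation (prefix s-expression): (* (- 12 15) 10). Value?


Evaluate inner: (- 12 15) = -3
Evaluate root: (* -3 10) = -30
Result: -30


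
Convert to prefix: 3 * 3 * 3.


left-to-right (same/higher precedence on left): tree is (* (* 3 3) 3)
Prefix: * * 3 3 3


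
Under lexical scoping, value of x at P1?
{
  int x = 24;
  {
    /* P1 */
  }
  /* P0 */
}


P1's block does not declare x; resolves to the enclosing declaration at depth 0
x = 24


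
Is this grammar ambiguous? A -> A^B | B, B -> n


precedence layered via separate nonterminal B: deterministic
Unambiguous


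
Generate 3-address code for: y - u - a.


Break into single-operator statements:
t1 = y - u
t2 = t1 - a


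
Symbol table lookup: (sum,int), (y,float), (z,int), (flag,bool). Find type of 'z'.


Lookup 'z' → type int


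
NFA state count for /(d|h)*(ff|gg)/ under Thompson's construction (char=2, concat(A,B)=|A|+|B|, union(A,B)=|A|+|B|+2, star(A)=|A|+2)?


Syntax tree has 6 char leaf(s), 2 union(s), 1 star(s)
chars contribute 6×2 = 12; each union adds +2; each star adds +2
Total: 12 + 4 + 2 = 18 states


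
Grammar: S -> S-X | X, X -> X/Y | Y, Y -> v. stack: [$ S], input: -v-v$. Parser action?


shift '-' to continue S -> S-X
Action: shift


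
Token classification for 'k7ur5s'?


Pattern: letter/underscore followed by alphanumerics, not a keyword
Type: IDENTIFIER


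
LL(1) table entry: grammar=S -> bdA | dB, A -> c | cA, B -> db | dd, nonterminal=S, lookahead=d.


For [S, d]: 'd' ∈ FIRST(dB)
Entry: S -> dB


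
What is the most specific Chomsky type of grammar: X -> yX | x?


Right-linear: every RHS is a terminal or a terminal followed by one nonterminal
Classification: Type 3 (Regular)


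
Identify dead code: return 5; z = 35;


statement follows a return and is unreachable
Dead: 'z = 35'


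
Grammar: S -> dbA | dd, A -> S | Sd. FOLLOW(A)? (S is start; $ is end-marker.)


$ ∈ FOLLOW(S). For each A -> αBβ: add FIRST(β)\{ε} to FOLLOW(B); if β nullable, add FOLLOW(A).
FOLLOW(A) = {$, d}


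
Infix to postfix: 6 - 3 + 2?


Left to right (same or higher precedence on left)
Postfix: 6 3 - 2 +


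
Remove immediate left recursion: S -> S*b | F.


Left-recursive alternatives: S*b; non-recursive: F
Introduce S': S -> FS', S' -> *bS' | ε


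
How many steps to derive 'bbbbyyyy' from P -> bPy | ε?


Derivation: P => bPy => bbPyy => bbbPyyy => bbbbPyyyy => bbbbyyyy
Steps: 5


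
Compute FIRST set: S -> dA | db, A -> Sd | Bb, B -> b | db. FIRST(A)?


Per alternative of A: FIRST(Sd) = {d}; FIRST(Bb) = {b, d}
FIRST(A) = {b, d}


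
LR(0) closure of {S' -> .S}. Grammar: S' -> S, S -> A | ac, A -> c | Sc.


Start: S' -> .S
For each item with dot before a nonterminal B, add B -> .γ for every B-production
Closure: [S' -> .S, S -> .A, S -> .ac, A -> .c, A -> .Sc]


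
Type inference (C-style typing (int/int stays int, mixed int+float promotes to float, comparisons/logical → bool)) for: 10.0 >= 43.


Operand types: float >= int
Rule: comparison yields bool
Result type: bool


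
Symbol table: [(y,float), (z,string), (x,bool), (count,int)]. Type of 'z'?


Lookup 'z' → type string


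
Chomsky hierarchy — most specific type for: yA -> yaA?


LHS has context (more than one symbol) and |LHS| ≤ |RHS|
Classification: Type 1 (Context-Sensitive)


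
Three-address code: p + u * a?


Break into single-operator statements:
t1 = u * a
t2 = p + t1


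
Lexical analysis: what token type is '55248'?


Pattern: digits only
Type: INTEGER_LITERAL


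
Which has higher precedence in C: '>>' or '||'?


'>>' is shift (level 8); '||' is logical OR (level 1)
Higher level binds tighter
'>>' has higher precedence than '||'


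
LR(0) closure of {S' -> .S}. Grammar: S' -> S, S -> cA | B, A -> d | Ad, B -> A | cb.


Start: S' -> .S
For each item with dot before a nonterminal B, add B -> .γ for every B-production
Closure: [S' -> .S, S -> .cA, S -> .B, B -> .A, B -> .cb, A -> .d, A -> .Ad]


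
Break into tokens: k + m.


Scan left to right, longest-match per lexeme
Tokens: ID(k), OP(+), ID(m)


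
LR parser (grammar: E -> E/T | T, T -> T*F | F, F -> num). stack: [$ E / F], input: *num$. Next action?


'F' (not preceded by T*) is the handle for T -> F
Action: reduce (T -> F)


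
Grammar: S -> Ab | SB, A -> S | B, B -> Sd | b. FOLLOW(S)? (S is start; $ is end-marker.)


$ ∈ FOLLOW(S). For each A -> αBβ: add FIRST(β)\{ε} to FOLLOW(B); if β nullable, add FOLLOW(A).
FOLLOW(S) = {$, b, d}


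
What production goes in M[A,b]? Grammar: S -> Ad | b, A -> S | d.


For [A, b]: 'b' ∈ FIRST(S)
Entry: A -> S


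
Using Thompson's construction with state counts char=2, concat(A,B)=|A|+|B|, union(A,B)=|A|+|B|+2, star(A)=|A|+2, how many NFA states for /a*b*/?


Syntax tree has 2 char leaf(s), 0 union(s), 2 star(s)
chars contribute 2×2 = 4; each union adds +2; each star adds +2
Total: 4 + 0 + 4 = 8 states


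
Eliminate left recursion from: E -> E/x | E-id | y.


Left-recursive alternatives: E/x, E-id; non-recursive: y
Introduce E': E -> yE', E' -> /xE' | -idE' | ε


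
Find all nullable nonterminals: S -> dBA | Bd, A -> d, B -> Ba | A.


A nonterminal is nullable iff some alternative derives ε (directly, or every symbol in it is nullable)
Nullable: {}


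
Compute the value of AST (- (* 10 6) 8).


Evaluate inner: (* 10 6) = 60
Evaluate root: (- 60 8) = 52
Result: 52


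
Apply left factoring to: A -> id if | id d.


Common prefix: 'id'
Factored: A -> id A', A' -> if | d


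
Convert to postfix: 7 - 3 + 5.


Left to right (same or higher precedence on left)
Postfix: 7 3 - 5 +


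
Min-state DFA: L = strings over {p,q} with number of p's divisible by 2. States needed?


Track (count of p) mod 2: states 0..1, accept at 0
Minimal DFA: 2 states


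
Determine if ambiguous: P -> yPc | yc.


balanced y^n…c^n: each string has a unique parse
Unambiguous


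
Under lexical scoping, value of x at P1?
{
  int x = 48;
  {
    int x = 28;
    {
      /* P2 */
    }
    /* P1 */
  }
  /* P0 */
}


x declared in the same block as P1
x = 28


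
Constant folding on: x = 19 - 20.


19 - 20 = -1 at compile time
Optimized: x = -1


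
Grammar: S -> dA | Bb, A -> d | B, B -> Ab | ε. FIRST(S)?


Per alternative of S: FIRST(dA) = {d}; FIRST(Bb) = {b, d}
FIRST(S) = {b, d}


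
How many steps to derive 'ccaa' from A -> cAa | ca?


Derivation: A => cAa => ccaa
Steps: 2


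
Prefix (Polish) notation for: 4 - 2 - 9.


left-to-right (same/higher precedence on left): tree is (- (- 4 2) 9)
Prefix: - - 4 2 9


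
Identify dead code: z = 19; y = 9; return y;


z is assigned but never read
Dead: 'z = 19'


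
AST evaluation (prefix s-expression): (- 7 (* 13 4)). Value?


Evaluate inner: (* 13 4) = 52
Evaluate root: (- 7 52) = -45
Result: -45


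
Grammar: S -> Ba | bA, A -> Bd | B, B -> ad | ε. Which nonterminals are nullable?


A nonterminal is nullable iff some alternative derives ε (directly, or every symbol in it is nullable)
Nullable: {A, B}


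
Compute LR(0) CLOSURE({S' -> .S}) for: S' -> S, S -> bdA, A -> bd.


Start: S' -> .S
For each item with dot before a nonterminal B, add B -> .γ for every B-production
Closure: [S' -> .S, S -> .bdA]


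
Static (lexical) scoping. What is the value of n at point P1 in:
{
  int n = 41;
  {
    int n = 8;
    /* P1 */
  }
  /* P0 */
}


n declared in the same block as P1
n = 8


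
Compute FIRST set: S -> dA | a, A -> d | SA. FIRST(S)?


Per alternative of S: FIRST(dA) = {d}; FIRST(a) = {a}
FIRST(S) = {a, d}


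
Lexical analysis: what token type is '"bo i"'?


Pattern: double-quoted sequence
Type: STRING_LITERAL


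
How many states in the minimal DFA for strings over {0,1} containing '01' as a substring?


KMP-style automaton: 2 progress states + 1 absorbing accept = 3
Minimal DFA: 3 states


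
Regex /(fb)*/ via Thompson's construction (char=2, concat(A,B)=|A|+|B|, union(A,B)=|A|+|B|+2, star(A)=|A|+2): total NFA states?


Syntax tree has 2 char leaf(s), 0 union(s), 1 star(s)
chars contribute 2×2 = 4; each union adds +2; each star adds +2
Total: 4 + 0 + 2 = 6 states


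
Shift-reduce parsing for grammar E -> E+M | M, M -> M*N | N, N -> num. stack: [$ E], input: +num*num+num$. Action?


shift '+' to continue E -> E+M
Action: shift


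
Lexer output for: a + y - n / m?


Scan left to right, longest-match per lexeme
Tokens: ID(a), OP(+), ID(y), OP(-), ID(n), OP(/), ID(m)


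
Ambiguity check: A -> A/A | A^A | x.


'x/x^x' has two parse trees (no precedence encoded between / and ^)
Ambiguous


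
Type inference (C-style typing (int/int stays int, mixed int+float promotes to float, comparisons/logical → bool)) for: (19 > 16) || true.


Operand types: bool || bool
Rule: logical operators take bool operands and yield bool
Result type: bool


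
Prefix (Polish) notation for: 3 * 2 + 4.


left-to-right (same/higher precedence on left): tree is (+ (* 3 2) 4)
Prefix: + * 3 2 4


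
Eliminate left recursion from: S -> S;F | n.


Left-recursive alternatives: S;F; non-recursive: n
Introduce S': S -> nS', S' -> ;FS' | ε


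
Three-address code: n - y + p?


Break into single-operator statements:
t1 = n - y
t2 = t1 + p


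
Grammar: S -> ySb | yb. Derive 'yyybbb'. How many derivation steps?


Derivation: S => ySb => yySbb => yyybbb
Steps: 3


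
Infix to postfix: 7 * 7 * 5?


Left to right (same or higher precedence on left)
Postfix: 7 7 * 5 *


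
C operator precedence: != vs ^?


'!=' is equality (level 6); '^' is bitwise XOR (level 4)
Higher level binds tighter
'!=' has higher precedence than '^'


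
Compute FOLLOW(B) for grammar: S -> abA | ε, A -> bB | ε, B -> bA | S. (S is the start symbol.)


$ ∈ FOLLOW(S). For each A -> αBβ: add FIRST(β)\{ε} to FOLLOW(B); if β nullable, add FOLLOW(A).
FOLLOW(B) = {$}


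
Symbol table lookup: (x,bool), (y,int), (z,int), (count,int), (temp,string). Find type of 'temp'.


Lookup 'temp' → type string


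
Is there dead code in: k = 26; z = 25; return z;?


k is assigned but never read
Dead: 'k = 26'


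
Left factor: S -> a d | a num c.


Common prefix: 'a'
Factored: S -> a S', S' -> d | num c


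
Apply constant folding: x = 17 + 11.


17 + 11 = 28 at compile time
Optimized: x = 28


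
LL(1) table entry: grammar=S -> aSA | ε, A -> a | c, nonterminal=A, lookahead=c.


For [A, c]: 'c' ∈ FIRST(c)
Entry: A -> c


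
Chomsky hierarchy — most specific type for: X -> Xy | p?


Left-linear: every RHS is a terminal or one nonterminal followed by a terminal
Classification: Type 3 (Regular)


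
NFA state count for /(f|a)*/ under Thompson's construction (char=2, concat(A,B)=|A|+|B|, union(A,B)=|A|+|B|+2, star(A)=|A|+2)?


Syntax tree has 2 char leaf(s), 1 union(s), 1 star(s)
chars contribute 2×2 = 4; each union adds +2; each star adds +2
Total: 4 + 2 + 2 = 8 states


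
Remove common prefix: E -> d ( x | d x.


Common prefix: 'd'
Factored: E -> d E', E' -> ( x | x


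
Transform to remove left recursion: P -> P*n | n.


Left-recursive alternatives: P*n; non-recursive: n
Introduce P': P -> nP', P' -> *nP' | ε


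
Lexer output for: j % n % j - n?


Scan left to right, longest-match per lexeme
Tokens: ID(j), OP(%), ID(n), OP(%), ID(j), OP(-), ID(n)


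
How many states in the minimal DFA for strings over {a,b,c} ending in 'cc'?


Track the longest suffix of input matching a prefix of 'cc': 3 classes (prefixes of length 0..2)
Minimal DFA: 3 states


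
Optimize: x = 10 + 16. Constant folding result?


10 + 16 = 26 at compile time
Optimized: x = 26


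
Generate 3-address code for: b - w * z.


Break into single-operator statements:
t1 = w * z
t2 = b - t1


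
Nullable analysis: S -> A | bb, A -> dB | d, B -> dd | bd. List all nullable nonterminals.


A nonterminal is nullable iff some alternative derives ε (directly, or every symbol in it is nullable)
Nullable: {}


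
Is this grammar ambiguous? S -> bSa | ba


balanced b^n…a^n: each string has a unique parse
Unambiguous


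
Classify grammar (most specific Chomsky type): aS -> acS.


LHS has context (more than one symbol) and |LHS| ≤ |RHS|
Classification: Type 1 (Context-Sensitive)


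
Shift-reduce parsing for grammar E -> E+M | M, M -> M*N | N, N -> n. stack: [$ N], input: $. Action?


'N' (not preceded by M*) is the handle for M -> N
Action: reduce (M -> N)


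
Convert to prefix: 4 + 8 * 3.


'*' binds tighter: tree is (+ 4 (* 8 3))
Prefix: + 4 * 8 3


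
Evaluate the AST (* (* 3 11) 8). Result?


Evaluate inner: (* 3 11) = 33
Evaluate root: (* 33 8) = 264
Result: 264


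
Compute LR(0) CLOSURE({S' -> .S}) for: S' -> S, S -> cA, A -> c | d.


Start: S' -> .S
For each item with dot before a nonterminal B, add B -> .γ for every B-production
Closure: [S' -> .S, S -> .cA]


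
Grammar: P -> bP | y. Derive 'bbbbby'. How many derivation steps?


Derivation: P => bP => bbP => bbbP => bbbbP => bbbbbP => bbbbby
Steps: 6


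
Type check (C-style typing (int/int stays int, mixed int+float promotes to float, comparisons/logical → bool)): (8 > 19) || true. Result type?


Operand types: bool || bool
Rule: logical operators take bool operands and yield bool
Result type: bool


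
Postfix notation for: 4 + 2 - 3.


Left to right (same or higher precedence on left)
Postfix: 4 2 + 3 -


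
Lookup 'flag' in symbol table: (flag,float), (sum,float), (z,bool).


Lookup 'flag' → type float


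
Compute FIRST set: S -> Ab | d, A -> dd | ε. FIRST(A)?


Per alternative of A: FIRST(dd) = {d}; FIRST(ε) = {ε}
FIRST(A) = {d, ε}


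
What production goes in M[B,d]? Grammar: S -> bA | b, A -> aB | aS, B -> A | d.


For [B, d]: 'd' ∈ FIRST(d)
Entry: B -> d


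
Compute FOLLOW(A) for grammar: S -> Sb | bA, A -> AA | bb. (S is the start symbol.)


$ ∈ FOLLOW(S). For each A -> αBβ: add FIRST(β)\{ε} to FOLLOW(B); if β nullable, add FOLLOW(A).
FOLLOW(A) = {$, b}


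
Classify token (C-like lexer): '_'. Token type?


Pattern: letter/underscore followed by alphanumerics, not a keyword
Type: IDENTIFIER


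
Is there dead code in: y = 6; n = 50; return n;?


y is assigned but never read
Dead: 'y = 6'


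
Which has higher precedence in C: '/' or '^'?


'/' is multiplicative (level 10); '^' is bitwise XOR (level 4)
Higher level binds tighter
'/' has higher precedence than '^'


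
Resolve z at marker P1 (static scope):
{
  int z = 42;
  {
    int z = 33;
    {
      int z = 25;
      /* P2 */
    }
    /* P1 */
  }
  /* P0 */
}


z declared in the same block as P1
z = 33


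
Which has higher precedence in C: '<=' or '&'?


'<=' is relational (level 7); '&' is bitwise AND (level 5)
Higher level binds tighter
'<=' has higher precedence than '&'


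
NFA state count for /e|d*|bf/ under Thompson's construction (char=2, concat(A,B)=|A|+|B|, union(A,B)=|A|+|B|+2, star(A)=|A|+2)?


Syntax tree has 4 char leaf(s), 2 union(s), 1 star(s)
chars contribute 4×2 = 8; each union adds +2; each star adds +2
Total: 8 + 4 + 2 = 14 states


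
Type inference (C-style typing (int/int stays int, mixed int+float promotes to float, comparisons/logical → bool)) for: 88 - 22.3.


Operand types: int - float
Rule: mixed int/float promotes to float; int/int stays int
Result type: float


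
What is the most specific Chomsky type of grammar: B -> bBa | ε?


Single nonterminal LHS, but b^n a^n is not regular
Classification: Type 2 (Context-Free)


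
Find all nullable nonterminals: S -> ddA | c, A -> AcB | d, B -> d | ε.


A nonterminal is nullable iff some alternative derives ε (directly, or every symbol in it is nullable)
Nullable: {B}


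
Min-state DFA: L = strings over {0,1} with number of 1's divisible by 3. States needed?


Track (count of 1) mod 3: states 0..2, accept at 0
Minimal DFA: 3 states


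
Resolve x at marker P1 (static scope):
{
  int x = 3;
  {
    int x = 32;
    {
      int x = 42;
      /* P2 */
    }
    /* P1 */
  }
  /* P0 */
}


x declared in the same block as P1
x = 32


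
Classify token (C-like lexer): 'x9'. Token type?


Pattern: letter/underscore followed by alphanumerics, not a keyword
Type: IDENTIFIER


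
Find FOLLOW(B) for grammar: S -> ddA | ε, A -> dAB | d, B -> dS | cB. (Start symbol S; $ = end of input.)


$ ∈ FOLLOW(S). For each A -> αBβ: add FIRST(β)\{ε} to FOLLOW(B); if β nullable, add FOLLOW(A).
FOLLOW(B) = {$, c, d}


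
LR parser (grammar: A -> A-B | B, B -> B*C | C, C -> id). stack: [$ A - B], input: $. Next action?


handle 'A-B' on top; lookahead ∈ FOLLOW(A) = {-, $}
Action: reduce (A -> A-B)


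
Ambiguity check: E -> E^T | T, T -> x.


precedence layered via separate nonterminal T: deterministic
Unambiguous


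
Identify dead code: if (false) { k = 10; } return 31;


condition is constant false, so the whole block is unreachable
Dead: 'if (false) { k = 10; }'


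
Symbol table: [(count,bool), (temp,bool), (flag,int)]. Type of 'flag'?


Lookup 'flag' → type int


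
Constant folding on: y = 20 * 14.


20 * 14 = 280 at compile time
Optimized: y = 280


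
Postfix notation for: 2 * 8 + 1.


Left to right (same or higher precedence on left)
Postfix: 2 8 * 1 +


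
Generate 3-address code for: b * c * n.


Break into single-operator statements:
t1 = b * c
t2 = t1 * n


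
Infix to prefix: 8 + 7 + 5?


left-to-right (same/higher precedence on left): tree is (+ (+ 8 7) 5)
Prefix: + + 8 7 5


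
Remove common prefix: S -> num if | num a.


Common prefix: 'num'
Factored: S -> num S', S' -> if | a


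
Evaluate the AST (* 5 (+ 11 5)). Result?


Evaluate inner: (+ 11 5) = 16
Evaluate root: (* 5 16) = 80
Result: 80


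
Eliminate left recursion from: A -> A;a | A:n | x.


Left-recursive alternatives: A;a, A:n; non-recursive: x
Introduce A': A -> xA', A' -> ;aA' | :nA' | ε


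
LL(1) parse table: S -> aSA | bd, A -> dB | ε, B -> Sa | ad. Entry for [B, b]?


For [B, b]: 'b' ∈ FIRST(Sa)
Entry: B -> Sa


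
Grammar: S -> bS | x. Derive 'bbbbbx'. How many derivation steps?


Derivation: S => bS => bbS => bbbS => bbbbS => bbbbbS => bbbbbx
Steps: 6


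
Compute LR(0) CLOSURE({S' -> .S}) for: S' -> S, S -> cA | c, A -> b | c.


Start: S' -> .S
For each item with dot before a nonterminal B, add B -> .γ for every B-production
Closure: [S' -> .S, S -> .cA, S -> .c]


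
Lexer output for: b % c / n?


Scan left to right, longest-match per lexeme
Tokens: ID(b), OP(%), ID(c), OP(/), ID(n)


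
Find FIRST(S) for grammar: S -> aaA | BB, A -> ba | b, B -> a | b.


Per alternative of S: FIRST(aaA) = {a}; FIRST(BB) = {a, b}
FIRST(S) = {a, b}


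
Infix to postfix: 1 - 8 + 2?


Left to right (same or higher precedence on left)
Postfix: 1 8 - 2 +


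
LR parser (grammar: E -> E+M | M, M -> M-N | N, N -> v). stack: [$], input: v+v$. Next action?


no handle on stack; shift 'v'
Action: shift


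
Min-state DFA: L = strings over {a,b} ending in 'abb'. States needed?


Track the longest suffix of input matching a prefix of 'abb': 4 classes (prefixes of length 0..3)
Minimal DFA: 4 states


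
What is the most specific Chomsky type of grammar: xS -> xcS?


LHS has context (more than one symbol) and |LHS| ≤ |RHS|
Classification: Type 1 (Context-Sensitive)


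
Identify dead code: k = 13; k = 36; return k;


first assignment to k is overwritten before any read
Dead: 'k = 13'


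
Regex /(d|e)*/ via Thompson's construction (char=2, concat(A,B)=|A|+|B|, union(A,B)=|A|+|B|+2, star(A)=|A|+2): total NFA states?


Syntax tree has 2 char leaf(s), 1 union(s), 1 star(s)
chars contribute 2×2 = 4; each union adds +2; each star adds +2
Total: 4 + 2 + 2 = 8 states


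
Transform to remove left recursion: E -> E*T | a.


Left-recursive alternatives: E*T; non-recursive: a
Introduce E': E -> aE', E' -> *TE' | ε


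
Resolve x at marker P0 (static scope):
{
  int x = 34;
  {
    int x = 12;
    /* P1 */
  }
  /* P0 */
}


x declared in the same block as P0
x = 34


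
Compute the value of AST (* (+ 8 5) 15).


Evaluate inner: (+ 8 5) = 13
Evaluate root: (* 13 15) = 195
Result: 195


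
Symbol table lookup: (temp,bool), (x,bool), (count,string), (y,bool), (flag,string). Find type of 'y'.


Lookup 'y' → type bool


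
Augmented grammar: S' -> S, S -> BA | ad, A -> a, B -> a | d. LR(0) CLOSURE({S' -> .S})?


Start: S' -> .S
For each item with dot before a nonterminal B, add B -> .γ for every B-production
Closure: [S' -> .S, S -> .BA, S -> .ad, B -> .a, B -> .d]


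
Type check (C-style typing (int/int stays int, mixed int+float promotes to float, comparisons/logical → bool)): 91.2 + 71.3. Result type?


Operand types: float + float
Rule: mixed int/float promotes to float; int/int stays int
Result type: float


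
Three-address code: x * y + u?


Break into single-operator statements:
t1 = x * y
t2 = t1 + u


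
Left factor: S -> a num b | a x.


Common prefix: 'a'
Factored: S -> a S', S' -> num b | x


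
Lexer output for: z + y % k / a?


Scan left to right, longest-match per lexeme
Tokens: ID(z), OP(+), ID(y), OP(%), ID(k), OP(/), ID(a)


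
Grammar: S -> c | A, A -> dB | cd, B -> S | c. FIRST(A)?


Per alternative of A: FIRST(dB) = {d}; FIRST(cd) = {c}
FIRST(A) = {c, d}


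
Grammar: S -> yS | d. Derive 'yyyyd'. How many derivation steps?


Derivation: S => yS => yyS => yyyS => yyyyS => yyyyd
Steps: 5


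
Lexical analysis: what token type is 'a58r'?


Pattern: letter/underscore followed by alphanumerics, not a keyword
Type: IDENTIFIER


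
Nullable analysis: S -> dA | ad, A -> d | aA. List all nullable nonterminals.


A nonterminal is nullable iff some alternative derives ε (directly, or every symbol in it is nullable)
Nullable: {}


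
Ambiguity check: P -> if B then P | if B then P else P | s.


dangling else: 'if B then if B then s else s' parses two ways
Ambiguous
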